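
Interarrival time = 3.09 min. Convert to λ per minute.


λ = 1/(interarrival time) in consistent units.
1 minute = 1 min, so λ = 1/3.09 = 0.3236 per minute

Final: 0.3236 /min


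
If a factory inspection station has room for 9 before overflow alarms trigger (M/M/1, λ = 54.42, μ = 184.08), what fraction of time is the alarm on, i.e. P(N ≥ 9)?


ρ = 54.42/184.08 = 0.2956
P(N ≥ n) = ρ^n = 0.2956^9 = 0.00001725

Final: 0.00001725


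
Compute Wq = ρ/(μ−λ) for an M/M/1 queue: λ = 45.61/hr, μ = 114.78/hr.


ρ = 45.61/114.78 = 0.3974
Wq = ρ/(μ−λ) = 0.3974/(114.78 − 45.61) = 0.3974/69.17 = 0.005745 hr

Final: 0.005745 hr


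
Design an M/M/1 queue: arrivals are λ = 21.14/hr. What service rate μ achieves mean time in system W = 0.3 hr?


W = 1/(μ−λ) ⇒ μ − λ = 1/W = 1/0.3 = 3.3333
μ = λ + 1/W = 21.14 + 3.3333 = 24.4733 per hr

Final: 24.4733 /hr


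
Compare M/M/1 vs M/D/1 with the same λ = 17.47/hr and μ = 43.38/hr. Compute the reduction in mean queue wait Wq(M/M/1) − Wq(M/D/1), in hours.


ρ = 17.47/43.38 = 0.4027
Wq(M/M/1) = ρ/(μ−λ) = 0.4027/25.91 = 0.01554 hr
Wq(M/D/1) = ρ/(2(μ−λ)) = 0.007772 hr
Savings = 0.01554 − 0.007772 = 0.007772 hr

Final: 0.007772 hr


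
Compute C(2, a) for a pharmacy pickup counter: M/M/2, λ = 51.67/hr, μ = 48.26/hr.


a = λ/μ = 1.0707; ρ = a/2 = 0.5353
P₀ = 0.302652 (from M/M/c formula)
C(c,a) = [a^c/(c!(1−ρ))]·P₀ = [1.14631/(2·0.4647)]·0.302652
= 1.23347·0.302652 = 0.373311

Final: 0.373311


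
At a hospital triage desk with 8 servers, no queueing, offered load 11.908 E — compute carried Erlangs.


B(8,11.908) = 0.419164 (Erlang-B)
Carried load = a(1 − B) = 11.908·(1 − 0.419164) = 11.908·0.580836 = 6.9166 E

Final: 6.9166 Erlangs


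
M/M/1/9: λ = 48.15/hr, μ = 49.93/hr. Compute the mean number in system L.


ρ = 48.15/49.93 = 0.9644
L = ρ[1 − (K+1)ρ^K + Kρ^(K+1)] / [(1−ρ)(1−ρ^(K+1))]
Numerator: 0.9644·(1 − 10·0.721294 + 9·0.695580) = 0.045593
Denominator: (0.03565)·(0.304420) = 0.010853
L = 0.045593/0.010853 = 4.2012

Final: 4.2012


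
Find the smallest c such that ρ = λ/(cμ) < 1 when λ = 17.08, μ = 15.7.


Stability requires cμ > λ ⇔ c > λ/μ.
λ/μ = 17.08/15.7 = 1.0879
Minimum integer c = ⌊1.0879⌋ + 1 = 2
Check: 2·15.7 = 31.40 > 17.08, while 1·15.7 = 15.70 ≤ 17.08

Final: 2 servers


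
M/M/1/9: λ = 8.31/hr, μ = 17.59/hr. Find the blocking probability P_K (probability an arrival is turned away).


ρ = λ/μ = 8.31/17.59 = 0.4724
P_K = (1−ρ)ρ^K/(1−ρ^(K+1)) = (0.5276·0.001172)/(1 − 0.0005538)
= 0.0006184/0.999446 = 0.0006188

Final: 0.0006188


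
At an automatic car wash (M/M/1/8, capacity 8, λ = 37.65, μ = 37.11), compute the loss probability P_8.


ρ = λ/μ = 37.65/37.11 = 1.0146
P_K = (1−ρ)ρ^K/(1−ρ^(K+1)) = (-0.01455·1.122515)/(1 − 1.138849)
= -0.016334/-0.138849 = 0.117639

Final: 0.117639


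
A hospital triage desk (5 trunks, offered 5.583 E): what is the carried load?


B(5,5.583) = 0.330290 (Erlang-B)
Carried load = a(1 − B) = 5.583·(1 − 0.330290) = 5.583·0.669710 = 3.7390 E

Final: 3.7390 Erlangs


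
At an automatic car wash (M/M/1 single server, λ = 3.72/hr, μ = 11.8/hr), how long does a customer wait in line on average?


ρ = 3.72/11.8 = 0.3153
Wq = ρ/(μ−λ) = 0.3153/(11.8 − 3.72) = 0.3153/8.08 = 0.03902 hr

Final: 0.03902 hr


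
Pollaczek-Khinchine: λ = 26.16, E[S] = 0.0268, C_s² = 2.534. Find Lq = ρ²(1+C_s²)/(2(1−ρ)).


ρ = λ·E[S] = 26.16·0.0268 = 0.7011
Lq = ρ²(1+C_s²)/(2(1−ρ)) = 0.4915·(1+2.534)/(2·0.2989)
= 0.4915·3.5340/0.5978 = 2.90562

Final: 2.90562


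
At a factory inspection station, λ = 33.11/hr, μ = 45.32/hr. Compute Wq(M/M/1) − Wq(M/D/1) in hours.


ρ = 33.11/45.32 = 0.7306
Wq(M/M/1) = ρ/(μ−λ) = 0.7306/12.21 = 0.05983 hr
Wq(M/D/1) = ρ/(2(μ−λ)) = 0.02992 hr
Savings = 0.05983 − 0.02992 = 0.02992 hr

Final: 0.02992 hr


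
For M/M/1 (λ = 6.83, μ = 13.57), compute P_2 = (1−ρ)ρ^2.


ρ = 6.83/13.57 = 0.5033
P_n = (1−ρ)·ρ^n = (1 − 0.5033)·0.5033^2 = 0.4967·0.253327 = 0.125823

Final: 0.125823


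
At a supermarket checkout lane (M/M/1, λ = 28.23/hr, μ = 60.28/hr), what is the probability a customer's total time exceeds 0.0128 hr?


W ~ Exponential(μ−λ) for M/M/1.
μ − λ = 60.28 − 28.23 = 32.0500
P(W > t) = e^{−(μ−λ)t} = e^{−0.4102} = 0.663491

Final: 0.663491


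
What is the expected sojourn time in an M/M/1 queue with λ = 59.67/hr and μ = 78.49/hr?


W = 1/(μ−λ) = 1/(78.49 − 59.67) = 1/18.82 = 0.05313 hr

Final: 0.05313 hr


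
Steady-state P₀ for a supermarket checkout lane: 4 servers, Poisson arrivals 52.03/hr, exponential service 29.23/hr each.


a = λ/μ = 52.03/29.23 = 1.7800; ρ = a/c = 0.4450
Σ_{k=0}^{3} a^k/k! (terms k=0..3) = 1.00000 + 1.78002 + 1.58424 + 0.93999 = 5.30425
Tail: a^4/(4!(1−ρ)) = 10.03922/(24·0.5550) = 0.75370
P₀ = 1/(5.30425 + 0.75370) = 1/6.05795 = 0.165072

Final: 0.165072


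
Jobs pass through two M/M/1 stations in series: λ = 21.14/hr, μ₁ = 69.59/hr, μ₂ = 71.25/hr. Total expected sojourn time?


Each node sees arrival rate λ = 21.14/hr (tandem ⇒ throughput preserved).
W₁ = 1/(μ₁−λ) = 1/(69.59−21.14) = 0.02064 hr
W₂ = 1/(μ₂−λ) = 1/(71.25−21.14) = 0.01996 hr
W_total = W₁ + W₂ = 0.02064 + 0.01996 = 0.04060 hr

Final: 0.04060 hr


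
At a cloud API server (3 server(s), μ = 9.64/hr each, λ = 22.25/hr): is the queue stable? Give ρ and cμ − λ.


Total capacity cμ = 3·9.64 = 28.92/hr
ρ = λ/(cμ) = 22.25/28.92 = 0.7694
Stable ⇔ ρ < 1: YES
Spare capacity = cμ − λ = 28.92 − 22.25 = 6.67/hr

Final: ρ = 0.7694; stable; margin = 6.67/hr


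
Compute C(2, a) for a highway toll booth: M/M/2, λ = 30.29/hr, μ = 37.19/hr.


a = λ/μ = 0.8145; ρ = a/2 = 0.4072
P₀ = 0.421229 (from M/M/c formula)
C(c,a) = [a^c/(c!(1−ρ))]·P₀ = [0.66336/(2·0.5928)]·0.421229
= 0.55954·0.421229 = 0.235695

Final: 0.235695


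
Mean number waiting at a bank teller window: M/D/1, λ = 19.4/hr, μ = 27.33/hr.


ρ = 19.4/27.33 = 0.7098
M/D/1: Lq = ρ²/(2(1−ρ)) = 0.5039/(2·0.2902) = 0.86828

Final: 0.86828


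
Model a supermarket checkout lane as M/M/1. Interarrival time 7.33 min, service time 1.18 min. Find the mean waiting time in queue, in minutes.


λ = 60/7.33 = 8.1855 /hr
μ = 60/1.18 = 50.8475 /hr
ρ = λ/μ = 8.1855/50.8475 = 0.1610
Wq = ρ/(μ−λ) = 0.1610/(50.8475−8.1855) = 0.003773 hr
In minutes: 0.003773·60 = 0.2264 min

Final: 0.2264 min


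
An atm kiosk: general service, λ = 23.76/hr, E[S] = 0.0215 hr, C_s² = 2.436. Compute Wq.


ρ = λ·E[S] = 23.76·0.0215 = 0.5108
E[S²] = E[S]²(1+C_s²) = 0.0215²·(1+2.436) = 0.001588
Wq = λ·E[S²]/(2(1−ρ)) = 23.76·0.001588/(2·0.4892) = 0.03857 hr

Final: 0.03857 hr


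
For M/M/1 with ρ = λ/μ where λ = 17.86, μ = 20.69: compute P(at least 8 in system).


ρ = 17.86/20.69 = 0.8632
P(N ≥ n) = ρ^n = 0.8632^8 = 0.308296

Final: 0.308296


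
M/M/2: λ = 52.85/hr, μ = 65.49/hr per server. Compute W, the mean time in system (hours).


a = 0.8070; ρ = 0.4035; P₀ = 0.425012
Lq = P₀·a^c·ρ/(c!(1−ρ)²) = 0.15694
Wq = Lq/λ = 0.15694/52.85 = 0.002969 hr
W = Wq + 1/μ = 0.002969 + 0.01527 = 0.01824 hr

Final: 0.01824 hr


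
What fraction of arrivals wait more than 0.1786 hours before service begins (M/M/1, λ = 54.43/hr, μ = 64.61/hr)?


ρ = 54.43/64.61 = 0.8424
P(Wq > t) = ρ·e^{−(μ−λ)t} = 0.8424·e^{−1.8181}
= 0.8424·0.162326 = 0.136750

Final: 0.136750


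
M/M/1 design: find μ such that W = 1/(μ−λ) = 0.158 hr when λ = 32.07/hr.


W = 1/(μ−λ) ⇒ μ − λ = 1/W = 1/0.158 = 6.3291
μ = λ + 1/W = 32.07 + 6.3291 = 38.3991 per hr

Final: 38.3991 /hr


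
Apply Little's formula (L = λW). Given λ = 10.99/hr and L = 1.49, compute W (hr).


W = L/λ = 1.49/10.99 = 0.1356 hr

Final: 0.1356 hr


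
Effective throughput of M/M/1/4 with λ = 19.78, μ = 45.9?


ρ = 0.4309; P_K = (1−ρ)ρ^4/(1−ρ^5) = 0.019921
λ_eff = λ(1 − P_K) = 19.78·(1 − 0.019921) = 19.78·0.980079 = 19.3860 /hr

Final: 19.3860 /hr


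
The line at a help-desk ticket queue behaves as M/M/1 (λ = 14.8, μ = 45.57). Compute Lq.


ρ = 14.8/45.57 = 0.3248
Lq = ρ²/(1−ρ) = 0.1055/0.6752 = 0.1562

Final: 0.1562


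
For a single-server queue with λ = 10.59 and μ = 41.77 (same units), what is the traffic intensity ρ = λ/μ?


ρ = λ/μ = 10.59/41.77 = 0.2535

Final: 0.2535


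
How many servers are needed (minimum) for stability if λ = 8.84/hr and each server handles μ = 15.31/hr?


Stability requires cμ > λ ⇔ c > λ/μ.
λ/μ = 8.84/15.31 = 0.5774
Minimum integer c = ⌊0.5774⌋ + 1 = 1
Check: 1·15.31 = 15.31 > 8.84, while 0·15.31 = 0.00 ≤ 8.84

Final: 1 servers


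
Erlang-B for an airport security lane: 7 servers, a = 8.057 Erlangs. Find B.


B(c,a) = (a^c/c!) / Σ_{k=0}^{c} a^k/k!
a^7/7! = 437.303556
Σ terms (k=0..7): 1.00000 + 8.05700 + 32.45762 + 87.17036 + 175.58290 + 282.93428 + 379.93358 + 437.30356 = 1404.439306
B = 437.303556/1404.439306 = 0.311372

Final: 0.311372


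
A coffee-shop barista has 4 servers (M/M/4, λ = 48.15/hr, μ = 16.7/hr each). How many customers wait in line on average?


a = λ/μ = 2.8832; ρ = a/4 = 0.7208
P₀ = 0.044747
Lq = P₀·a^c·ρ / (c!·(1−ρ)²) = 0.044747·69.10656·0.7208/(24·0.07795)
= 1.19147

Final: 1.19147


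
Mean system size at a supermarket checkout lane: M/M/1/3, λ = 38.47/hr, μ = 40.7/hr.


ρ = 38.47/40.7 = 0.9452
L = ρ[1 − (K+1)ρ^K + Kρ^(K+1)] / [(1−ρ)(1−ρ^(K+1))]
Numerator: 0.9452·(1 − 4·0.844468 + 3·0.798199) = 0.015807
Denominator: (0.05479)·(0.201801) = 0.011057
L = 0.015807/0.011057 = 1.4296

Final: 1.4296


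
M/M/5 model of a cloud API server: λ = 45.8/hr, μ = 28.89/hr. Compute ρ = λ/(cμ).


ρ = λ/(cμ) = 45.8/(5·28.89) = 45.8/144.45 = 0.3171

Final: 0.3171


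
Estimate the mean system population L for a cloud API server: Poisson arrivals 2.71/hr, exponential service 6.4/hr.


ρ = λ/μ = 2.71/6.4 = 0.4234
L = ρ/(1−ρ) = 0.4234/(1 − 0.4234) = 0.4234/0.5766 = 0.7344

Final: 0.7344


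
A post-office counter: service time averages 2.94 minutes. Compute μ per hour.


μ = 1/(service time) in consistent units.
1 hour = 60 min, so μ = 60/2.94 = 20.4082 per hour

Final: 20.4082 /hr


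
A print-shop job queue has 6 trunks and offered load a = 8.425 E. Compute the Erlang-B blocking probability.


B(c,a) = (a^c/c!) / Σ_{k=0}^{c} a^k/k!
a^6/6! = 496.691766
Σ terms (k=0..6): 1.00000 + 8.42500 + 35.49031 + 99.66863 + 209.92705 + 353.72707 + 496.69177 = 1204.929827
B = 496.691766/1204.929827 = 0.412216

Final: 0.412216


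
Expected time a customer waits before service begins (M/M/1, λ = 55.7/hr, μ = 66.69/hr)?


ρ = 55.7/66.69 = 0.8352
Wq = ρ/(μ−λ) = 0.8352/(66.69 − 55.7) = 0.8352/10.99 = 0.07600 hr

Final: 0.07600 hr


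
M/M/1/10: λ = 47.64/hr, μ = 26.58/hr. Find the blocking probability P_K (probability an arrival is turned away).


ρ = λ/μ = 47.64/26.58 = 1.7923
P_K = (1−ρ)ρ^K/(1−ρ^(K+1)) = (-0.7923·342.111570)/(1 − 613.175139)
= -271.063569/-612.175139 = 0.442788

Final: 0.442788


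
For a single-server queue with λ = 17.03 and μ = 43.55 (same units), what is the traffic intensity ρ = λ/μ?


ρ = λ/μ = 17.03/43.55 = 0.3910

Final: 0.3910


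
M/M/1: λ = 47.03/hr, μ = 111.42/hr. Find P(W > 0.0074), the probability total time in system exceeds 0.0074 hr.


W ~ Exponential(μ−λ) for M/M/1.
μ − λ = 111.42 − 47.03 = 64.3900
P(W > t) = e^{−(μ−λ)t} = e^{−0.4765} = 0.620962

Final: 0.620962


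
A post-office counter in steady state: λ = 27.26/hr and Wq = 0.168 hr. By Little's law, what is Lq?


Lq = λWq = 27.26·0.168 = 4.5797

Final: 4.5797


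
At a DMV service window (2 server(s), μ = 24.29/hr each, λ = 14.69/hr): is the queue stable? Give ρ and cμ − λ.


Total capacity cμ = 2·24.29 = 48.58/hr
ρ = λ/(cμ) = 14.69/48.58 = 0.3024
Stable ⇔ ρ < 1: YES
Spare capacity = cμ − λ = 48.58 − 14.69 = 33.89/hr

Final: ρ = 0.3024; stable; margin = 33.89/hr


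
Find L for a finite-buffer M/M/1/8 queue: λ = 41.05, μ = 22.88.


ρ = 41.05/22.88 = 1.7941
L = ρ[1 − (K+1)ρ^K + Kρ^(K+1)] / [(1−ρ)(1−ρ^(K+1))]
Numerator: 1.7941·(1 − 9·107.363616 + 8·192.625719) = 1032.947903
Denominator: (-0.7941)·(-191.625719) = 152.178291
L = 1032.947903/152.178291 = 6.7877

Final: 6.7877


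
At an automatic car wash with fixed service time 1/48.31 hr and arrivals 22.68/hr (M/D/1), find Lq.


ρ = 22.68/48.31 = 0.4695
M/D/1: Lq = ρ²/(2(1−ρ)) = 0.2204/(2·0.5305) = 0.20772

Final: 0.20772


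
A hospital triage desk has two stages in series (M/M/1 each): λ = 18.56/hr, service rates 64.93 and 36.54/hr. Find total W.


Each node sees arrival rate λ = 18.56/hr (tandem ⇒ throughput preserved).
W₁ = 1/(μ₁−λ) = 1/(64.93−18.56) = 0.02157 hr
W₂ = 1/(μ₂−λ) = 1/(36.54−18.56) = 0.05562 hr
W_total = W₁ + W₂ = 0.02157 + 0.05562 = 0.07718 hr

Final: 0.07718 hr


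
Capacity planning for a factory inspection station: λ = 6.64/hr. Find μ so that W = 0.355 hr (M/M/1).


W = 1/(μ−λ) ⇒ μ − λ = 1/W = 1/0.355 = 2.8169
μ = λ + 1/W = 6.64 + 2.8169 = 9.4569 per hr

Final: 9.4569 /hr


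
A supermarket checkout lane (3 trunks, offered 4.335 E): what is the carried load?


B(3,4.335) = 0.479622 (Erlang-B)
Carried load = a(1 − B) = 4.335·(1 − 0.479622) = 4.335·0.520378 = 2.2558 E

Final: 2.2558 Erlangs


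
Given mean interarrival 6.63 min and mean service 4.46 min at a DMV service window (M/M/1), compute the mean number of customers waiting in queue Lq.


λ = 60/6.63 = 9.0498 /hr
μ = 60/4.46 = 13.4529 /hr
ρ = λ/μ = 9.0498/13.4529 = 0.6727
Lq = ρ²/(1−ρ) = 0.4525/0.3273 = 1.3826

Final: 1.3826


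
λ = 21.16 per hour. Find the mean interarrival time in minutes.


Mean interarrival time = 1/λ = 1/21.16 hour = 0.04726 hour
In minutes: 0.04726 × 60 = 2.8355 min

Final: 2.8355 min


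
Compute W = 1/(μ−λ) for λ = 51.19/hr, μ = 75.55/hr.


W = 1/(μ−λ) = 1/(75.55 − 51.19) = 1/24.36 = 0.04105 hr

Final: 0.04105 hr


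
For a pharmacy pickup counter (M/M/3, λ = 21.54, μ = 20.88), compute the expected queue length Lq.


a = λ/μ = 1.0316; ρ = a/3 = 0.3439
P₀ = 0.351792
Lq = P₀·a^c·ρ / (c!·(1−ρ)²) = 0.351792·1.09786·0.3439/(6·0.43051)
= 0.05142

Final: 0.05142


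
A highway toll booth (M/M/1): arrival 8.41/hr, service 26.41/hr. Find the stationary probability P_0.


ρ = 8.41/26.41 = 0.3184
P_n = (1−ρ)·ρ^n = (1 − 0.3184)·0.3184^0 = 0.6816·1.000000 = 0.681560

Final: 0.681560


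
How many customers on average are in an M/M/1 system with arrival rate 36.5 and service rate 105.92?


ρ = λ/μ = 36.5/105.92 = 0.3446
L = ρ/(1−ρ) = 0.3446/(1 − 0.3446) = 0.3446/0.6554 = 0.5258

Final: 0.5258


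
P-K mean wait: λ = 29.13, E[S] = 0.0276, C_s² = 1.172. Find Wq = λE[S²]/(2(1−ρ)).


ρ = λ·E[S] = 29.13·0.0276 = 0.8040
E[S²] = E[S]²(1+C_s²) = 0.0276²·(1+1.172) = 0.001655
Wq = λ·E[S²]/(2(1−ρ)) = 29.13·0.001655/(2·0.1960) = 0.12294 hr

Final: 0.12294 hr


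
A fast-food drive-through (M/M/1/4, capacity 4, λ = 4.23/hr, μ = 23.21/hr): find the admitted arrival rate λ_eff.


ρ = 0.1822; P_K = (1−ρ)ρ^4/(1−ρ^5) = 0.0009023
λ_eff = λ(1 − P_K) = 4.23·(1 − 0.0009023) = 4.23·0.999098 = 4.2262 /hr

Final: 4.2262 /hr


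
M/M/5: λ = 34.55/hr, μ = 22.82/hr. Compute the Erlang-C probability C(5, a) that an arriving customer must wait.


a = λ/μ = 1.5140; ρ = a/5 = 0.3028
P₀ = 0.219655 (from M/M/c formula)
C(c,a) = [a^c/(c!(1−ρ))]·P₀ = [7.95540/(120·0.6972)]·0.219655
= 0.09509·0.219655 = 0.020887

Final: 0.020887


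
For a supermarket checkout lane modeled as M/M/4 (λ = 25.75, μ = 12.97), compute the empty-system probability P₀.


a = λ/μ = 25.75/12.97 = 1.9854; ρ = a/c = 0.4963
Σ_{k=0}^{3} a^k/k! (terms k=0..3) = 1.00000 + 1.98535 + 1.97081 + 1.30425 = 6.26041
Tail: a^4/(4!(1−ρ)) = 15.53635/(24·0.5037) = 1.28528
P₀ = 1/(6.26041 + 1.28528) = 1/7.54569 = 0.132526

Final: 0.132526


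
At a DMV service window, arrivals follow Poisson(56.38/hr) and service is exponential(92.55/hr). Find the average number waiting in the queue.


ρ = 56.38/92.55 = 0.6092
Lq = ρ²/(1−ρ) = 0.3711/0.3908 = 0.9496

Final: 0.9496


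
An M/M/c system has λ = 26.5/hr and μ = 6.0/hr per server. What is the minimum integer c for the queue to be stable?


Stability requires cμ > λ ⇔ c > λ/μ.
λ/μ = 26.5/6.0 = 4.4167
Minimum integer c = ⌊4.4167⌋ + 1 = 5
Check: 5·6.0 = 30.00 > 26.5, while 4·6.0 = 24.00 ≤ 26.5

Final: 5 servers


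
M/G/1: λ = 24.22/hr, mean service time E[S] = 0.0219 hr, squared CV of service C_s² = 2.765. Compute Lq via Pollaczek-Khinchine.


ρ = λ·E[S] = 24.22·0.0219 = 0.5304
Lq = ρ²(1+C_s²)/(2(1−ρ)) = 0.2813·(1+2.765)/(2·0.4696)
= 0.2813·3.7650/0.9392 = 1.12787

Final: 1.12787


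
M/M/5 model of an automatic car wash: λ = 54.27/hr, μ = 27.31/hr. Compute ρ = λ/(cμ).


ρ = λ/(cμ) = 54.27/(5·27.31) = 54.27/136.55 = 0.3974

Final: 0.3974


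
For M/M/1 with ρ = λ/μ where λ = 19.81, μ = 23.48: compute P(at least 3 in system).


ρ = 19.81/23.48 = 0.8437
P(N ≥ n) = ρ^n = 0.8437^3 = 0.600564

Final: 0.600564


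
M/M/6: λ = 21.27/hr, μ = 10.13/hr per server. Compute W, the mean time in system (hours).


a = 2.0997; ρ = 0.3500; P₀ = 0.122249
Lq = P₀·a^c·ρ/(c!(1−ρ)²) = 0.01205
Wq = Lq/λ = 0.01205/21.27 = 0.0005665 hr
W = Wq + 1/μ = 0.0005665 + 0.09872 = 0.09928 hr

Final: 0.09928 hr


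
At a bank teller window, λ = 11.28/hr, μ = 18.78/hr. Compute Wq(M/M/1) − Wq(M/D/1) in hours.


ρ = 11.28/18.78 = 0.6006
Wq(M/M/1) = ρ/(μ−λ) = 0.6006/7.50 = 0.08009 hr
Wq(M/D/1) = ρ/(2(μ−λ)) = 0.04004 hr
Savings = 0.08009 − 0.04004 = 0.04004 hr

Final: 0.04004 hr


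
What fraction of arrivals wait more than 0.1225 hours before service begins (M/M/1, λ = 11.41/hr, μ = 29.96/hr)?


ρ = 11.41/29.96 = 0.3808
P(Wq > t) = ρ·e^{−(μ−λ)t} = 0.3808·e^{−2.2724}
= 0.3808·0.103067 = 0.039252

Final: 0.039252


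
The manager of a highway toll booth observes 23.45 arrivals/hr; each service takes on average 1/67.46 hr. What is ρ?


ρ = λ/μ = 23.45/67.46 = 0.3476

Final: 0.3476


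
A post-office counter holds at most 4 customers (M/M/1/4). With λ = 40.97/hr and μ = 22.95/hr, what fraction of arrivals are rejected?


ρ = λ/μ = 40.97/22.95 = 1.7852
P_K = (1−ρ)ρ^K/(1−ρ^(K+1)) = (-0.7852·10.156243)/(1 − 18.130775)
= -7.974532/-17.130775 = 0.465509

Final: 0.465509


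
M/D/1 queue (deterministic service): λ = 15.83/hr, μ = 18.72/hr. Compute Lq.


ρ = 15.83/18.72 = 0.8456
M/D/1: Lq = ρ²/(2(1−ρ)) = 0.7151/(2·0.1544) = 2.31594

Final: 2.31594


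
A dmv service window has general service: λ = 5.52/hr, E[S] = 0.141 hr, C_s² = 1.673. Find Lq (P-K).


ρ = λ·E[S] = 5.52·0.141 = 0.7783
Lq = ρ²(1+C_s²)/(2(1−ρ)) = 0.6058·(1+1.673)/(2·0.2217)
= 0.6058·2.6730/0.4434 = 3.65224

Final: 3.65224


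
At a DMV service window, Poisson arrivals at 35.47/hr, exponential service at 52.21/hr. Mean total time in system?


W = 1/(μ−λ) = 1/(52.21 − 35.47) = 1/16.74 = 0.05974 hr

Final: 0.05974 hr


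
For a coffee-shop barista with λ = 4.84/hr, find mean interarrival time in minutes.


Mean interarrival time = 1/λ = 1/4.84 hour = 0.20661 hour
In minutes: 0.20661 × 60 = 12.3967 min

Final: 12.3967 min


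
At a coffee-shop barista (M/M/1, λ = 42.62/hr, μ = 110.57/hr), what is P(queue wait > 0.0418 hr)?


ρ = 42.62/110.57 = 0.3855
P(Wq > t) = ρ·e^{−(μ−λ)t} = 0.3855·e^{−2.8403}
= 0.3855·0.058408 = 0.022514

Final: 0.022514


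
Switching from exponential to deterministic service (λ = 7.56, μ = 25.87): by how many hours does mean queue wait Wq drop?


ρ = 7.56/25.87 = 0.2922
Wq(M/M/1) = ρ/(μ−λ) = 0.2922/18.31 = 0.01596 hr
Wq(M/D/1) = ρ/(2(μ−λ)) = 0.007980 hr
Savings = 0.01596 − 0.007980 = 0.007980 hr

Final: 0.007980 hr


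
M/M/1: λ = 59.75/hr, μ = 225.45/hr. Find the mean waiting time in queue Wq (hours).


ρ = 59.75/225.45 = 0.2650
Wq = ρ/(μ−λ) = 0.2650/(225.45 − 59.75) = 0.2650/165.70 = 0.001599 hr

Final: 0.001599 hr


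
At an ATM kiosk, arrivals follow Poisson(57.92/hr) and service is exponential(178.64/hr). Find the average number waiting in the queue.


ρ = 57.92/178.64 = 0.3242
Lq = ρ²/(1−ρ) = 0.1051/0.6758 = 0.1556

Final: 0.1556


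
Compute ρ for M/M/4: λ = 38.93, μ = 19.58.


ρ = λ/(cμ) = 38.93/(4·19.58) = 38.93/78.32 = 0.4971

Final: 0.4971


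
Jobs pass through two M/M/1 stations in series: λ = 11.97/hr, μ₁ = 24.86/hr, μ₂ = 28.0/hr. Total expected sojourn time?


Each node sees arrival rate λ = 11.97/hr (tandem ⇒ throughput preserved).
W₁ = 1/(μ₁−λ) = 1/(24.86−11.97) = 0.07758 hr
W₂ = 1/(μ₂−λ) = 1/(28.0−11.97) = 0.06238 hr
W_total = W₁ + W₂ = 0.07758 + 0.06238 = 0.13996 hr

Final: 0.13996 hr


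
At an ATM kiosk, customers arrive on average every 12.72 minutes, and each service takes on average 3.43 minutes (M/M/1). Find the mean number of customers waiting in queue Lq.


λ = 60/12.72 = 4.7170 /hr
μ = 60/3.43 = 17.4927 /hr
ρ = λ/μ = 4.7170/17.4927 = 0.2697
Lq = ρ²/(1−ρ) = 0.07271/0.7303 = 0.09956

Final: 0.09956


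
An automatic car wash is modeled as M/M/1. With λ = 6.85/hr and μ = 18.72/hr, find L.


ρ = λ/μ = 6.85/18.72 = 0.3659
L = ρ/(1−ρ) = 0.3659/(1 − 0.3659) = 0.3659/0.6341 = 0.5771

Final: 0.5771


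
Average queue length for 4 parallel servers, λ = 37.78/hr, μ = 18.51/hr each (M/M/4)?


a = λ/μ = 2.0411; ρ = a/4 = 0.5103
P₀ = 0.124724
Lq = P₀·a^c·ρ / (c!·(1−ρ)²) = 0.124724·17.35490·0.5103/(24·0.23984)
= 0.19188

Final: 0.19188


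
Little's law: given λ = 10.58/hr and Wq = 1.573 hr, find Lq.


Lq = λWq = 10.58·1.573 = 16.6423

Final: 16.6423


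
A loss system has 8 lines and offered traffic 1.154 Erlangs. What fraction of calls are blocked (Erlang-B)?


B(c,a) = (a^c/c!) / Σ_{k=0}^{c} a^k/k!
a^8/8! = 0.00007801
Σ terms (k=0..8): 1.00000 + 1.15400 + 0.66586 + 0.25613 + 0.07389 + 0.01705 + 0.003280 + 0.0005408 + 0.00007801 = 3.170840
B = 0.00007801/3.170840 = 0.00002460

Final: 0.00002460


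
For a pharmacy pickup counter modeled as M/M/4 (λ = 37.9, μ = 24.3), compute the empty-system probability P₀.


a = λ/μ = 37.9/24.3 = 1.5597; ρ = a/c = 0.3899
Σ_{k=0}^{3} a^k/k! (terms k=0..3) = 1.00000 + 1.55967 + 1.21629 + 0.63234 = 4.40829
Tail: a^4/(4!(1−ρ)) = 5.91741/(24·0.6101) = 0.40414
P₀ = 1/(4.40829 + 0.40414) = 1/4.81243 = 0.207795

Final: 0.207795


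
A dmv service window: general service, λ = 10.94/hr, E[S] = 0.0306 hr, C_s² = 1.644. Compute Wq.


ρ = λ·E[S] = 10.94·0.0306 = 0.3348
E[S²] = E[S]²(1+C_s²) = 0.0306²·(1+1.644) = 0.002476
Wq = λ·E[S²]/(2(1−ρ)) = 10.94·0.002476/(2·0.6652) = 0.02036 hr

Final: 0.02036 hr


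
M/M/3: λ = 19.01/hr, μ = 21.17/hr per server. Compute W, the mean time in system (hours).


a = 0.8980; ρ = 0.2993; P₀ = 0.404306
Lq = P₀·a^c·ρ/(c!(1−ρ)²) = 0.02975
Wq = Lq/λ = 0.02975/19.01 = 0.001565 hr
W = Wq + 1/μ = 0.001565 + 0.04724 = 0.04880 hr

Final: 0.04880 hr


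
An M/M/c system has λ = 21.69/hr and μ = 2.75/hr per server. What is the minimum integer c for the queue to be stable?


Stability requires cμ > λ ⇔ c > λ/μ.
λ/μ = 21.69/2.75 = 7.8873
Minimum integer c = ⌊7.8873⌋ + 1 = 8
Check: 8·2.75 = 22.00 > 21.69, while 7·2.75 = 19.25 ≤ 21.69

Final: 8 servers


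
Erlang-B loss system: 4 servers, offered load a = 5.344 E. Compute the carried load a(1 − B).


B(4,5.344) = 0.424560 (Erlang-B)
Carried load = a(1 − B) = 5.344·(1 − 0.424560) = 5.344·0.575440 = 3.0752 E

Final: 3.0752 Erlangs


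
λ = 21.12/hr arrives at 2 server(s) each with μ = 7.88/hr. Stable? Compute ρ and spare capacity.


Total capacity cμ = 2·7.88 = 15.76/hr
ρ = λ/(cμ) = 21.12/15.76 = 1.3401
Stable ⇔ ρ < 1: NO
Spare capacity = cμ − λ = 15.76 − 21.12 = -5.36/hr

Final: ρ = 1.3401; unstable; margin = -5.36/hr


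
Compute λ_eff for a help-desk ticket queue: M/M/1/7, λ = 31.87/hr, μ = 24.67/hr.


ρ = 1.2919; P_K = (1−ρ)ρ^7/(1−ρ^8) = 0.259352
λ_eff = λ(1 − P_K) = 31.87·(1 − 0.259352) = 31.87·0.740648 = 23.6045 /hr

Final: 23.6045 /hr


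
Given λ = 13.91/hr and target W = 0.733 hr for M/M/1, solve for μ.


W = 1/(μ−λ) ⇒ μ − λ = 1/W = 1/0.733 = 1.3643
μ = λ + 1/W = 13.91 + 1.3643 = 15.2743 per hr

Final: 15.2743 /hr


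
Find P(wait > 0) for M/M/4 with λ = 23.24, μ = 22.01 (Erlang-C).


a = λ/μ = 1.0559; ρ = a/4 = 0.2640
P₀ = 0.347235 (from M/M/c formula)
C(c,a) = [a^c/(c!(1−ρ))]·P₀ = [1.24298/(24·0.7360)]·0.347235
= 0.07037·0.347235 = 0.024433

Final: 0.024433


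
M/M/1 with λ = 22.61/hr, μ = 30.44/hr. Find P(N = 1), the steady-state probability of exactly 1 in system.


ρ = 22.61/30.44 = 0.7428
P_n = (1−ρ)·ρ^n = (1 − 0.7428)·0.7428^1 = 0.2572·0.742773 = 0.191061

Final: 0.191061


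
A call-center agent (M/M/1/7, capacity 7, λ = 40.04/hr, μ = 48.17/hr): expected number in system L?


ρ = 40.04/48.17 = 0.8312
L = ρ[1 − (K+1)ρ^K + Kρ^(K+1)] / [(1−ρ)(1−ρ^(K+1))]
Numerator: 0.8312·(1 − 8·0.274171 + 7·0.227897) = 0.334078
Denominator: (0.1688)·(0.772103) = 0.130313
L = 0.334078/0.130313 = 2.5637

Final: 2.5637


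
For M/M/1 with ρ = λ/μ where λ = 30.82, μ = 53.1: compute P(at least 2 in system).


ρ = 30.82/53.1 = 0.5804
P(N ≥ n) = ρ^n = 0.5804^2 = 0.336881

Final: 0.336881


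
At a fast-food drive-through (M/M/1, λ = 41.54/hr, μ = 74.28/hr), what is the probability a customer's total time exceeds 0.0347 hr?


W ~ Exponential(μ−λ) for M/M/1.
μ − λ = 74.28 − 41.54 = 32.7400
P(W > t) = e^{−(μ−λ)t} = e^{−1.1361} = 0.321076

Final: 0.321076


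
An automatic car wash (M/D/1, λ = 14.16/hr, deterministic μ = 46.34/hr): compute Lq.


ρ = 14.16/46.34 = 0.3056
M/D/1: Lq = ρ²/(2(1−ρ)) = 0.09337/(2·0.6944) = 0.06723

Final: 0.06723


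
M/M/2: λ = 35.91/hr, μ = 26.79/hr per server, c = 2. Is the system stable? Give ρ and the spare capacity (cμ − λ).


Total capacity cμ = 2·26.79 = 53.58/hr
ρ = λ/(cμ) = 35.91/53.58 = 0.6702
Stable ⇔ ρ < 1: YES
Spare capacity = cμ − λ = 53.58 − 35.91 = 17.67/hr

Final: ρ = 0.6702; stable; margin = 17.67/hr


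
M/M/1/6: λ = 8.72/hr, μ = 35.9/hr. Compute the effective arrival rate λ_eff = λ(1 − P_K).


ρ = 0.2429; P_K = (1−ρ)ρ^6/(1−ρ^7) = 0.0001555
λ_eff = λ(1 − P_K) = 8.72·(1 − 0.0001555) = 8.72·0.999845 = 8.7186 /hr

Final: 8.7186 /hr


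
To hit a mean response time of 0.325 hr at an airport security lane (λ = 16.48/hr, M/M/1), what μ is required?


W = 1/(μ−λ) ⇒ μ − λ = 1/W = 1/0.325 = 3.0769
μ = λ + 1/W = 16.48 + 3.0769 = 19.5569 per hr

Final: 19.5569 /hr


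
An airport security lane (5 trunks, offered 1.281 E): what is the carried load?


B(5,1.281) = 0.008001 (Erlang-B)
Carried load = a(1 − B) = 1.281·(1 − 0.008001) = 1.281·0.991999 = 1.2708 E

Final: 1.2708 Erlangs


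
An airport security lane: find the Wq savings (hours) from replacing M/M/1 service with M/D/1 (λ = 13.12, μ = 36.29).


ρ = 13.12/36.29 = 0.3615
Wq(M/M/1) = ρ/(μ−λ) = 0.3615/23.17 = 0.01560 hr
Wq(M/D/1) = ρ/(2(μ−λ)) = 0.007802 hr
Savings = 0.01560 − 0.007802 = 0.007802 hr

Final: 0.007802 hr


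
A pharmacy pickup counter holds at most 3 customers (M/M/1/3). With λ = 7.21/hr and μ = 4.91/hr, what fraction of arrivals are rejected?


ρ = λ/μ = 7.21/4.91 = 1.4684
P_K = (1−ρ)ρ^K/(1−ρ^(K+1)) = (-0.4684·3.166367)/(1 − 4.649595)
= -1.483227/-3.649595 = 0.406409

Final: 0.406409


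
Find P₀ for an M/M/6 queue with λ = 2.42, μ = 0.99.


a = λ/μ = 2.42/0.99 = 2.4444; ρ = a/c = 0.4074
Σ_{k=0}^{5} a^k/k! (terms k=0..5) = 1.00000 + 2.44444 + 2.98765 + 2.43439 + 1.48768 + 0.72731 = 11.08147
Tail: a^6/(6!(1−ρ)) = 213.34429/(720·0.5926) = 0.50003
P₀ = 1/(11.08147 + 0.50003) = 1/11.58150 = 0.086345

Final: 0.086345


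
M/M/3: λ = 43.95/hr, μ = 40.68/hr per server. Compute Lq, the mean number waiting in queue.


a = λ/μ = 1.0804; ρ = a/3 = 0.3601
P₀ = 0.334173
Lq = P₀·a^c·ρ / (c!·(1−ρ)²) = 0.334173·1.26105·0.3601/(6·0.40944)
= 0.06178

Final: 0.06178


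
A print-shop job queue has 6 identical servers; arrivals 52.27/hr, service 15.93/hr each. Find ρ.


ρ = λ/(cμ) = 52.27/(6·15.93) = 52.27/95.58 = 0.5469

Final: 0.5469


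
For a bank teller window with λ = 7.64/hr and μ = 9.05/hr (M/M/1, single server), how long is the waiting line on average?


ρ = 7.64/9.05 = 0.8442
Lq = ρ²/(1−ρ) = 0.7127/0.1558 = 4.5742

Final: 4.5742


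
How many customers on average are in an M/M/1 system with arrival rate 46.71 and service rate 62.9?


ρ = λ/μ = 46.71/62.9 = 0.7426
L = ρ/(1−ρ) = 0.7426/(1 − 0.7426) = 0.7426/0.2574 = 2.8851

Final: 2.8851


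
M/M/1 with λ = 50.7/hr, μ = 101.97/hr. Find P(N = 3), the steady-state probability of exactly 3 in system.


ρ = 50.7/101.97 = 0.4972
P_n = (1−ρ)·ρ^n = (1 − 0.4972)·0.4972^3 = 0.5028·0.122915 = 0.061801

Final: 0.061801


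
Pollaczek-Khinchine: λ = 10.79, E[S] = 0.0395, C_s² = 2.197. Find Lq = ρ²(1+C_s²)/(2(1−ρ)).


ρ = λ·E[S] = 10.79·0.0395 = 0.4262
Lq = ρ²(1+C_s²)/(2(1−ρ)) = 0.1817·(1+2.197)/(2·0.5738)
= 0.1817·3.1970/1.1476 = 0.50605

Final: 0.50605


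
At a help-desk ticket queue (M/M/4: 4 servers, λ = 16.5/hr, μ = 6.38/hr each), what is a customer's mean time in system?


a = 2.5862; ρ = 0.6466; P₀ = 0.066282
Lq = P₀·a^c·ρ/(c!(1−ρ)²) = 0.63942
Wq = Lq/λ = 0.63942/16.5 = 0.03875 hr
W = Wq + 1/μ = 0.03875 + 0.15674 = 0.19549 hr

Final: 0.19549 hr


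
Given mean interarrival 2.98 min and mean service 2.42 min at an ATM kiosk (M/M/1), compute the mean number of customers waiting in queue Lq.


λ = 60/2.98 = 20.1342 /hr
μ = 60/2.42 = 24.7934 /hr
ρ = λ/μ = 20.1342/24.7934 = 0.8121
Lq = ρ²/(1−ρ) = 0.6595/0.1879 = 3.5093

Final: 3.5093


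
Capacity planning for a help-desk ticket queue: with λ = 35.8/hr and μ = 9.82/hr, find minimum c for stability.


Stability requires cμ > λ ⇔ c > λ/μ.
λ/μ = 35.8/9.82 = 3.6456
Minimum integer c = ⌊3.6456⌋ + 1 = 4
Check: 4·9.82 = 39.28 > 35.8, while 3·9.82 = 29.46 ≤ 35.8

Final: 4 servers


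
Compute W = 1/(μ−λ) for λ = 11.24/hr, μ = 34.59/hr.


W = 1/(μ−λ) = 1/(34.59 − 11.24) = 1/23.35 = 0.04283 hr

Final: 0.04283 hr


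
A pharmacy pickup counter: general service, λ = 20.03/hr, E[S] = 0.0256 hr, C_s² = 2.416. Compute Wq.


ρ = λ·E[S] = 20.03·0.0256 = 0.5128
E[S²] = E[S]²(1+C_s²) = 0.0256²·(1+2.416) = 0.002239
Wq = λ·E[S²]/(2(1−ρ)) = 20.03·0.002239/(2·0.4872) = 0.04602 hr

Final: 0.04602 hr


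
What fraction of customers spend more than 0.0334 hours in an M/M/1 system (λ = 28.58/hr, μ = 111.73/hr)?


W ~ Exponential(μ−λ) for M/M/1.
μ − λ = 111.73 − 28.58 = 83.1500
P(W > t) = e^{−(μ−λ)t} = e^{−2.7772} = 0.062212

Final: 0.062212


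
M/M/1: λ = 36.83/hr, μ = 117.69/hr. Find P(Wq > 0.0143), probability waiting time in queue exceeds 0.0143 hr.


ρ = 36.83/117.69 = 0.3129
P(Wq > t) = ρ·e^{−(μ−λ)t} = 0.3129·e^{−1.1563}
= 0.3129·0.314649 = 0.098466

Final: 0.098466


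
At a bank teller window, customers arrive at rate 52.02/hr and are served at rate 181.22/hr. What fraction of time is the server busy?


ρ = λ/μ = 52.02/181.22 = 0.2871

Final: 0.2871


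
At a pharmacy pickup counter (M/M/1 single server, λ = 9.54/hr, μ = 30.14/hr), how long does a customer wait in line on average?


ρ = 9.54/30.14 = 0.3165
Wq = ρ/(μ−λ) = 0.3165/(30.14 − 9.54) = 0.3165/20.60 = 0.01537 hr

Final: 0.01537 hr


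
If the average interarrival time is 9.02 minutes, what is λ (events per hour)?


λ = 1/(interarrival time) in consistent units.
1 hour = 60 min, so λ = 60/9.02 = 6.6519 per hour

Final: 6.6519 /hr


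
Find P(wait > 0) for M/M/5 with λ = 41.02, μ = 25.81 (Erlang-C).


a = λ/μ = 1.5893; ρ = a/5 = 0.3179
P₀ = 0.203623 (from M/M/c formula)
C(c,a) = [a^c/(c!(1−ρ))]·P₀ = [10.14001/(120·0.6821)]·0.203623
= 0.12388·0.203623 = 0.025224

Final: 0.025224


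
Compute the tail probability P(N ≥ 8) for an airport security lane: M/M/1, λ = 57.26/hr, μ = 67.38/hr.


ρ = 57.26/67.38 = 0.8498
P(N ≥ n) = ρ^n = 0.8498^8 = 0.271996

Final: 0.271996


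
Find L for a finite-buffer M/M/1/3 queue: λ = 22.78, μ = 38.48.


ρ = 22.78/38.48 = 0.5920
L = ρ[1 − (K+1)ρ^K + Kρ^(K+1)] / [(1−ρ)(1−ρ^(K+1))]
Numerator: 0.5920·(1 − 4·0.207470 + 3·0.122822) = 0.318839
Denominator: (0.4080)·(0.877178) = 0.357892
L = 0.318839/0.357892 = 0.8909

Final: 0.8909


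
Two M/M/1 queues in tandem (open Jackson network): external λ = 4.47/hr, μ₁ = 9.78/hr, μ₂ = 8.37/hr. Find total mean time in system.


Each node sees arrival rate λ = 4.47/hr (tandem ⇒ throughput preserved).
W₁ = 1/(μ₁−λ) = 1/(9.78−4.47) = 0.18832 hr
W₂ = 1/(μ₂−λ) = 1/(8.37−4.47) = 0.25641 hr
W_total = W₁ + W₂ = 0.18832 + 0.25641 = 0.44473 hr

Final: 0.44473 hr


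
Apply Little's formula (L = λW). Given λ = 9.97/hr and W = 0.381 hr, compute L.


L = λW = 9.97·0.381 = 3.7986

Final: 3.7986


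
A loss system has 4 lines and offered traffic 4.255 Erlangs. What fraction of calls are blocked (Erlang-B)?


B(c,a) = (a^c/c!) / Σ_{k=0}^{c} a^k/k!
a^4/4! = 13.657997
Σ terms (k=0..4): 1.00000 + 4.25500 + 9.05251 + 12.83948 + 13.65800 = 40.804990
B = 13.657997/40.804990 = 0.334714

Final: 0.334714


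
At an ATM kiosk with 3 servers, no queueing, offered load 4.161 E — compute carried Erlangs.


B(3,4.161) = 0.464942 (Erlang-B)
Carried load = a(1 − B) = 4.161·(1 − 0.464942) = 4.161·0.535058 = 2.2264 E

Final: 2.2264 Erlangs


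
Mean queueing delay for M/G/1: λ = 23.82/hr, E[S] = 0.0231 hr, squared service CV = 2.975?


ρ = λ·E[S] = 23.82·0.0231 = 0.5502
E[S²] = E[S]²(1+C_s²) = 0.0231²·(1+2.975) = 0.002121
Wq = λ·E[S²]/(2(1−ρ)) = 23.82·0.002121/(2·0.4498) = 0.05617 hr

Final: 0.05617 hr


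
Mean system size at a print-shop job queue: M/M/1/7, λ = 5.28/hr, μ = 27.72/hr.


ρ = 5.28/27.72 = 0.1905
L = ρ[1 − (K+1)ρ^K + Kρ^(K+1)] / [(1−ρ)(1−ρ^(K+1))]
Numerator: 0.1905·(1 − 8·0.000009097 + 7·0.000001733) = 0.190465
Denominator: (0.8095)·(0.999998) = 0.809522
L = 0.190465/0.809522 = 0.2353

Final: 0.2353


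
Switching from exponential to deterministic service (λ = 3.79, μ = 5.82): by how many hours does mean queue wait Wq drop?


ρ = 3.79/5.82 = 0.6512
Wq(M/M/1) = ρ/(μ−λ) = 0.6512/2.03 = 0.32079 hr
Wq(M/D/1) = ρ/(2(μ−λ)) = 0.16039 hr
Savings = 0.32079 − 0.16039 = 0.16039 hr

Final: 0.16039 hr


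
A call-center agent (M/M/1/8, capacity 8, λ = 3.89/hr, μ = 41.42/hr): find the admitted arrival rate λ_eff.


ρ = 0.09392; P_K = (1−ρ)ρ^8/(1−ρ^9) = 0.000000005484
λ_eff = λ(1 − P_K) = 3.89·(1 − 0.000000005484) = 3.89·1.000000 = 3.8900 /hr

Final: 3.8900 /hr


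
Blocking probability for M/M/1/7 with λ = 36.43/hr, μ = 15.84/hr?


ρ = λ/μ = 36.43/15.84 = 2.2999
P_K = (1−ρ)ρ^K/(1−ρ^(K+1)) = (-1.2999·340.351726)/(1 − 782.765997)
= -442.414271/-781.765997 = 0.565916

Final: 0.565916


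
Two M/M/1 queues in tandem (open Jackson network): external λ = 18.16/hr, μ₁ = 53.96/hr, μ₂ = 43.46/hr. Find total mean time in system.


Each node sees arrival rate λ = 18.16/hr (tandem ⇒ throughput preserved).
W₁ = 1/(μ₁−λ) = 1/(53.96−18.16) = 0.02793 hr
W₂ = 1/(μ₂−λ) = 1/(43.46−18.16) = 0.03953 hr
W_total = W₁ + W₂ = 0.02793 + 0.03953 = 0.06746 hr

Final: 0.06746 hr


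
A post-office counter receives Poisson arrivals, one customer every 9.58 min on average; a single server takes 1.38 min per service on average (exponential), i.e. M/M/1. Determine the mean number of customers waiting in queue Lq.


λ = 60/9.58 = 6.2630 /hr
μ = 60/1.38 = 43.4783 /hr
ρ = λ/μ = 6.2630/43.4783 = 0.1441
Lq = ρ²/(1−ρ) = 0.02075/0.8559 = 0.02424

Final: 0.02424


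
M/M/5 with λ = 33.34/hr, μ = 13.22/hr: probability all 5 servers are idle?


a = λ/μ = 33.34/13.22 = 2.5219; ρ = a/c = 0.5044
Σ_{k=0}^{4} a^k/k! (terms k=0..4) = 1.00000 + 2.52194 + 3.18008 + 2.67332 + 1.68549 = 11.06083
Tail: a^5/(5!(1−ρ)) = 102.01657/(120·0.4956) = 1.71533
P₀ = 1/(11.06083 + 1.71533) = 1/12.77615 = 0.078271

Final: 0.078271


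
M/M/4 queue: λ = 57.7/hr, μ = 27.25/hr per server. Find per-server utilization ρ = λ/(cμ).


ρ = λ/(cμ) = 57.7/(4·27.25) = 57.7/109.00 = 0.5294

Final: 0.5294


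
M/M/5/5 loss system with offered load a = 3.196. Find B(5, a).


B(c,a) = (a^c/c!) / Σ_{k=0}^{c} a^k/k!
a^5/5! = 2.778770
Σ terms (k=0..5): 1.00000 + 3.19600 + 5.10721 + 5.44088 + 4.34726 + 2.77877 = 21.870119
B = 2.778770/21.870119 = 0.127058

Final: 0.127058


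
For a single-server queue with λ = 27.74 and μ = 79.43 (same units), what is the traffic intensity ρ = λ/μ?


ρ = λ/μ = 27.74/79.43 = 0.3492

Final: 0.3492


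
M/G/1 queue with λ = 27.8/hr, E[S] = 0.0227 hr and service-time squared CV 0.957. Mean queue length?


ρ = λ·E[S] = 27.8·0.0227 = 0.6311
Lq = ρ²(1+C_s²)/(2(1−ρ)) = 0.3982·(1+0.957)/(2·0.3689)
= 0.3982·1.9570/0.7379 = 1.05620

Final: 1.05620


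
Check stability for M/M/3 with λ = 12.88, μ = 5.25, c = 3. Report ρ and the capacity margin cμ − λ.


Total capacity cμ = 3·5.25 = 15.75/hr
ρ = λ/(cμ) = 12.88/15.75 = 0.8178
Stable ⇔ ρ < 1: YES
Spare capacity = cμ − λ = 15.75 − 12.88 = 2.87/hr

Final: ρ = 0.8178; stable; margin = 2.87/hr


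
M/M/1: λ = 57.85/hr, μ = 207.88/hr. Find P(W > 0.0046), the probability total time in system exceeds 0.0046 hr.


W ~ Exponential(μ−λ) for M/M/1.
μ − λ = 207.88 − 57.85 = 150.0300
P(W > t) = e^{−(μ−λ)t} = e^{−0.6901} = 0.501507

Final: 0.501507


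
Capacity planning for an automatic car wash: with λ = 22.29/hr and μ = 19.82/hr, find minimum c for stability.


Stability requires cμ > λ ⇔ c > λ/μ.
λ/μ = 22.29/19.82 = 1.1246
Minimum integer c = ⌊1.1246⌋ + 1 = 2
Check: 2·19.82 = 39.64 > 22.29, while 1·19.82 = 19.82 ≤ 22.29

Final: 2 servers


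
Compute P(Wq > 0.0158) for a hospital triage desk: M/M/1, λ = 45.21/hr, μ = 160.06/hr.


ρ = 45.21/160.06 = 0.2825
P(Wq > t) = ρ·e^{−(μ−λ)t} = 0.2825·e^{−1.8146}
= 0.2825·0.162898 = 0.046012

Final: 0.046012


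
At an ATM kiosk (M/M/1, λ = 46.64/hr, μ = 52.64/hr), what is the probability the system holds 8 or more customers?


ρ = 46.64/52.64 = 0.8860
P(N ≥ n) = ρ^n = 0.8860^8 = 0.379788

Final: 0.379788


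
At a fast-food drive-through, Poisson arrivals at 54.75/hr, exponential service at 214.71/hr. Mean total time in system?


W = 1/(μ−λ) = 1/(214.71 − 54.75) = 1/159.96 = 0.006252 hr

Final: 0.006252 hr


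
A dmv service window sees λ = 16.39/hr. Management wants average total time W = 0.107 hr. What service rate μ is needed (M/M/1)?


W = 1/(μ−λ) ⇒ μ − λ = 1/W = 1/0.107 = 9.3458
μ = λ + 1/W = 16.39 + 9.3458 = 25.7358 per hr

Final: 25.7358 /hr
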